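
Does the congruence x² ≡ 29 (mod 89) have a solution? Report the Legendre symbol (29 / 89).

Reciprocity: 29 ≡ 1 and 89 ≡ 1 (mod 4), so (29/89) = +(89/29).
Reduce top mod 29: now compute (2/29).
Pull out 2: since 29 ≡ 5 (mod 8), (2/29) = -1.
Reached (1/29) = 1. Collecting the sign flips along the way, the symbol is -1.

-1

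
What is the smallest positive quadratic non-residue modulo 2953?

(2/2953) = +1, so 2 is a residue.
(3/2953) = +1, so 3 is a residue.
(4/2953) = +1, so 4 is a residue.
(5/2953) = −1, so 5 is the smallest positive non-residue mod 2953.

5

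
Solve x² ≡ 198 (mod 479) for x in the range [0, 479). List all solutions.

34, 445

Since 479 ≡ 3 (mod 4), a square root of 198 is 198^((479+1)/4) = 198^120 mod 479.
Repeated squaring: 198^2≡405, 198^4≡207, 198^8≡218, 198^16≡103, 198^32≡71, 198^64≡251 (mod 479).
198^120 = 198^(64+32+16+8) ≡ 445 (mod 479).
Check: 445² = 198025 ≡ 198 (mod 479). The two roots are 34 and 445.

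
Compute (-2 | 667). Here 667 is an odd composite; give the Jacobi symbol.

1

First reduce: -2 ≡ 665 (mod 667).
Reciprocity: 665 ≡ 1 and 667 ≡ 3 (mod 4), so (665/667) = +(667/665).
Reduce top mod 665: now compute (2/665).
Pull out 2: since 665 ≡ 1 (mod 8), (2/665) = +1.
Reached (1/665) = 1. Collecting the sign flips along the way, the symbol is +1.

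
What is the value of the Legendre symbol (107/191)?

1

Reciprocity: 107 ≡ 3 and 191 ≡ 3 (mod 4), so (107/191) = −(191/107).
Reduce top mod 107: now compute (84/107).
Pull out 2^2: since 107 ≡ 3 (mod 8), (2/107) = -1, so (2/107)^2 = +1.
Reciprocity: 21 ≡ 1 and 107 ≡ 3 (mod 4), so (21/107) = +(107/21).
Reduce top mod 21: now compute (2/21).
Pull out 2: since 21 ≡ 5 (mod 8), (2/21) = -1.
Reached (1/21) = 1. Collecting the sign flips along the way, the symbol is +1.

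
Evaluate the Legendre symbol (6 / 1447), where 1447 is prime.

Pull out 2: since 1447 ≡ 7 (mod 8), (2/1447) = +1.
Reciprocity: 3 ≡ 3 and 1447 ≡ 3 (mod 4), so (3/1447) = −(1447/3).
Reduce top mod 3: now compute (1/3).
Reached (1/3) = 1. Collecting the sign flips along the way, the symbol is -1.

-1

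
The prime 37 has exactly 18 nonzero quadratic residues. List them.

Square k = 1,…,18 (k and 37−k give the same square):
1²=1, 2²=4, 3²=9, 4²=16, 5²=25, 6²=36, 7²≡12, 8²≡27, 9²≡7, 10²≡26, 11²≡10, 12²≡33, 13²≡21, 14²≡11, 15²≡3, 16²≡34, 17²≡30, 18²≡28 (mod 37).
So the quadratic residues mod 37 are {1, 3, 4, 7, 9, 10, 11, 12, 16, 21, 25, 26, 27, 28, 30, 33, 34, 36}.

1, 3, 4, 7, 9, 10, 11, 12, 16, 21, 25, 26, 27, 28, 30, 33, 34, 36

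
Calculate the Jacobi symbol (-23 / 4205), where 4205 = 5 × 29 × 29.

First reduce: -23 ≡ 4182 (mod 4205).
Pull out 2: since 4205 ≡ 5 (mod 8), (2/4205) = -1.
Reciprocity: 2091 ≡ 3 and 4205 ≡ 1 (mod 4), so (2091/4205) = +(4205/2091).
Reduce top mod 2091: now compute (23/2091).
Reciprocity: 23 ≡ 3 and 2091 ≡ 3 (mod 4), so (23/2091) = −(2091/23).
Reduce top mod 23: now compute (21/23).
Reciprocity: 21 ≡ 1 and 23 ≡ 3 (mod 4), so (21/23) = +(23/21).
Reduce top mod 21: now compute (2/21).
Pull out 2: since 21 ≡ 5 (mod 8), (2/21) = -1.
Reached (1/21) = 1. Collecting the sign flips along the way, the symbol is -1.

-1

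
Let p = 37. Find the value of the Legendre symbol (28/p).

1

Euler's criterion: (28/37) ≡ 28^18 (mod 37).
28^2 ≡ 7 (mod 37)
28^4 ≡ 12 (mod 37)
28^8 ≡ 33 (mod 37)
28^16 ≡ 16 (mod 37)
28^18 = 28^(16+2) ≡ 1 (mod 37).
Result is 1, so (28/37) = 1.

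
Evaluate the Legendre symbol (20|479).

Euler's criterion: (20/479) ≡ 20^239 (mod 479).
20^2 ≡ 400 (mod 479)
20^4 ≡ 14 (mod 479)
20^8 ≡ 196 (mod 479)
20^16 ≡ 96 (mod 479)
20^32 ≡ 115 (mod 479)
20^64 ≡ 292 (mod 479)
20^128 ≡ 2 (mod 479)
20^239 = 20^(128+64+32+8+4+2+1) ≡ 1 (mod 479).
Result is 1, so (20/479) = 1.

1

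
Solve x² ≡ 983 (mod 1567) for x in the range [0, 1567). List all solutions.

Since 1567 ≡ 3 (mod 4), a square root of 983 is 983^((1567+1)/4) = 983^392 mod 1567.
Repeated squaring: 983^2≡1017, 983^4≡69, 983^8≡60, 983^16≡466, 983^32≡910, 983^64≡724, 983^128≡798, 983^256≡602 (mod 1567).
983^392 = 983^(256+128+8) ≡ 362 (mod 1567).
Check: 362² = 131044 ≡ 983 (mod 1567). The two roots are 362 and 1205.

362, 1205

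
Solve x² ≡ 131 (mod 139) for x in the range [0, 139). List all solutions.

Since 139 ≡ 3 (mod 4), a square root of 131 is 131^((139+1)/4) = 131^35 mod 139.
Repeated squaring: 131^2≡64, 131^4≡65, 131^8≡55, 131^16≡106, 131^32≡116 (mod 139).
131^35 = 131^(32+2+1) ≡ 100 (mod 139).
Check: 100² = 10000 ≡ 131 (mod 139). The two roots are 39 and 100.

39, 100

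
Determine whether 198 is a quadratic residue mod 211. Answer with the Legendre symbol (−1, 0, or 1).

Pull out 2: since 211 ≡ 3 (mod 8), (2/211) = -1.
Reciprocity: 99 ≡ 3 and 211 ≡ 3 (mod 4), so (99/211) = −(211/99).
Reduce top mod 99: now compute (13/99).
Reciprocity: 13 ≡ 1 and 99 ≡ 3 (mod 4), so (13/99) = +(99/13).
Reduce top mod 13: now compute (8/13).
Pull out 2^3: since 13 ≡ 5 (mod 8), (2/13) = -1, so (2/13)^3 = -1.
Reached (1/13) = 1. Collecting the sign flips along the way, the symbol is -1.

-1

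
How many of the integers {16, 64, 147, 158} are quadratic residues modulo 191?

(16/191) = +1 → QR.
(64/191) = +1 → QR.
(147/191) = +1 → QR.
(158/191) = +1 → QR.
Total quadratic residues among the 4: 4.

4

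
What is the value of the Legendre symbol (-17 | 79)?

1

First reduce: -17 ≡ 62 (mod 79).
Pull out 2: since 79 ≡ 7 (mod 8), (2/79) = +1.
Reciprocity: 31 ≡ 3 and 79 ≡ 3 (mod 4), so (31/79) = −(79/31).
Reduce top mod 31: now compute (17/31).
Reciprocity: 17 ≡ 1 and 31 ≡ 3 (mod 4), so (17/31) = +(31/17).
Reduce top mod 17: now compute (14/17).
Pull out 2: since 17 ≡ 1 (mod 8), (2/17) = +1.
Reciprocity: 7 ≡ 3 and 17 ≡ 1 (mod 4), so (7/17) = +(17/7).
Reduce top mod 7: now compute (3/7).
Reciprocity: 3 ≡ 3 and 7 ≡ 3 (mod 4), so (3/7) = −(7/3).
Reduce top mod 3: now compute (1/3).
Reached (1/3) = 1. Collecting the sign flips along the way, the symbol is +1.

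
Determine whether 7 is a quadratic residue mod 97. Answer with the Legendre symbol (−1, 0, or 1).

-1

Reciprocity: 7 ≡ 3 and 97 ≡ 1 (mod 4), so (7/97) = +(97/7).
Reduce top mod 7: now compute (6/7).
Pull out 2: since 7 ≡ 7 (mod 8), (2/7) = +1.
Reciprocity: 3 ≡ 3 and 7 ≡ 3 (mod 4), so (3/7) = −(7/3).
Reduce top mod 3: now compute (1/3).
Reached (1/3) = 1. Collecting the sign flips along the way, the symbol is -1.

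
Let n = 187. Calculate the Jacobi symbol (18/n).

Pull out 2: since 187 ≡ 3 (mod 8), (2/187) = -1.
Reciprocity: 9 ≡ 1 and 187 ≡ 3 (mod 4), so (9/187) = +(187/9).
Reduce top mod 9: now compute (7/9).
Reciprocity: 7 ≡ 3 and 9 ≡ 1 (mod 4), so (7/9) = +(9/7).
Reduce top mod 7: now compute (2/7).
Pull out 2: since 7 ≡ 7 (mod 8), (2/7) = +1.
Reached (1/7) = 1. Collecting the sign flips along the way, the symbol is -1.

-1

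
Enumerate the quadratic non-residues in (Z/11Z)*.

Square k = 1,…,5 (k and 11−k give the same square):
1²=1, 2²=4, 3²=9, 4²≡5, 5²≡3 (mod 11).
The residues are {1, 3, 4, 5, 9}; the non-residues are the remaining 5 nonzero classes.

2 6 7 8 10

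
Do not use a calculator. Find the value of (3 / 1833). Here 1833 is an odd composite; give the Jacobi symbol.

0

Reciprocity: 3 ≡ 3 and 1833 ≡ 1 (mod 4), so (3/1833) = +(1833/3).
Reduce top mod 3: now compute (0/3).
Top reduces to 0: gcd > 1, so the symbol is 0.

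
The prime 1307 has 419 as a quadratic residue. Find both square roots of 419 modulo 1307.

Since 1307 ≡ 3 (mod 4), a square root of 419 is 419^((1307+1)/4) = 419^327 mod 1307.
Repeated squaring: 419^2≡423, 419^4≡1177, 419^8≡1216, 419^16≡439, 419^32≡592, 419^64≡188, 419^128≡55, 419^256≡411 (mod 1307).
419^327 = 419^(256+64+4+2+1) ≡ 977 (mod 1307).
Check: 977² = 954529 ≡ 419 (mod 1307). The two roots are 330 and 977.

330, 977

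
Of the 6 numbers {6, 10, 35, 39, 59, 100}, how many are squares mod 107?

(6/107) = -1 → non-residue.
(10/107) = +1 → QR.
(35/107) = +1 → QR.
(39/107) = +1 → QR.
(59/107) = -1 → non-residue.
(100/107) = +1 → QR.
Total quadratic residues among the 6: 4.

4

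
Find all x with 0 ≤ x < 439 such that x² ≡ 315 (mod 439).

Since 439 ≡ 3 (mod 4), a square root of 315 is 315^((439+1)/4) = 315^110 mod 439.
Repeated squaring: 315^2≡11, 315^4≡121, 315^8≡154, 315^16≡10, 315^32≡100, 315^64≡342 (mod 439).
315^110 = 315^(64+32+8+4+2) ≡ 321 (mod 439).
Check: 321² = 103041 ≡ 315 (mod 439). The two roots are 118 and 321.

118, 321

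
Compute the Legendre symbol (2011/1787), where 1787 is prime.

1

First reduce: 2011 ≡ 224 (mod 1787).
Pull out 2^5: since 1787 ≡ 3 (mod 8), (2/1787) = -1, so (2/1787)^5 = -1.
Reciprocity: 7 ≡ 3 and 1787 ≡ 3 (mod 4), so (7/1787) = −(1787/7).
Reduce top mod 7: now compute (2/7).
Pull out 2: since 7 ≡ 7 (mod 8), (2/7) = +1.
Reached (1/7) = 1. Collecting the sign flips along the way, the symbol is +1.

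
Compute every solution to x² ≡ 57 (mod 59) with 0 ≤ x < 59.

23, 36

Since 59 ≡ 3 (mod 4), a square root of 57 is 57^((59+1)/4) = 57^15 mod 59.
Repeated squaring: 57^2≡4, 57^4≡16, 57^8≡20 (mod 59).
57^15 = 57^(8+4+2+1) ≡ 36 (mod 59).
Check: 36² = 1296 ≡ 57 (mod 59). The two roots are 23 and 36.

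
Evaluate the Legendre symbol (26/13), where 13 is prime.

First reduce: 26 ≡ 0 (mod 13).
Top reduces to 0: gcd > 1, so the symbol is 0.

0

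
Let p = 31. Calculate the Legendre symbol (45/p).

1

Euler's criterion: (45/31) ≡ 14^15 (mod 31).
14^2 ≡ 10 (mod 31)
14^4 ≡ 7 (mod 31)
14^8 ≡ 18 (mod 31)
14^15 = 14^(8+4+2+1) ≡ 1 (mod 31).
Result is 1, so (45/31) = 1.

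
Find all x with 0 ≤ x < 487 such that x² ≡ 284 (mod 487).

Since 487 ≡ 3 (mod 4), a square root of 284 is 284^((487+1)/4) = 284^122 mod 487.
Repeated squaring: 284^2≡301, 284^4≡19, 284^8≡361, 284^16≡292, 284^32≡39, 284^64≡60 (mod 487).
284^122 = 284^(64+32+16+8+2) ≡ 166 (mod 487).
Check: 166² = 27556 ≡ 284 (mod 487). The two roots are 166 and 321.

166, 321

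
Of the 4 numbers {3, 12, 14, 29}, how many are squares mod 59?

3

(3/59) = +1 → QR.
(12/59) = +1 → QR.
(14/59) = -1 → non-residue.
(29/59) = +1 → QR.
Total quadratic residues among the 4: 3.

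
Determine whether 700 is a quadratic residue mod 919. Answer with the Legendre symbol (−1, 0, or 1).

Pull out 2^2: since 919 ≡ 7 (mod 8), (2/919) = +1, so (2/919)^2 = +1.
Reciprocity: 175 ≡ 3 and 919 ≡ 3 (mod 4), so (175/919) = −(919/175).
Reduce top mod 175: now compute (44/175).
Pull out 2^2: since 175 ≡ 7 (mod 8), (2/175) = +1, so (2/175)^2 = +1.
Reciprocity: 11 ≡ 3 and 175 ≡ 3 (mod 4), so (11/175) = −(175/11).
Reduce top mod 11: now compute (10/11).
Pull out 2: since 11 ≡ 3 (mod 8), (2/11) = -1.
Reciprocity: 5 ≡ 1 and 11 ≡ 3 (mod 4), so (5/11) = +(11/5).
Reduce top mod 5: now compute (1/5).
Reached (1/5) = 1. Collecting the sign flips along the way, the symbol is -1.

-1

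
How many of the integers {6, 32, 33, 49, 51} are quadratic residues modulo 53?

(6/53) = +1 → QR.
(32/53) = -1 → non-residue.
(33/53) = -1 → non-residue.
(49/53) = +1 → QR.
(51/53) = -1 → non-residue.
Total quadratic residues among the 5: 2.

2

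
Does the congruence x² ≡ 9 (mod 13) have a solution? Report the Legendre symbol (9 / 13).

Euler's criterion: (9/13) ≡ 9^6 (mod 13).
9^2 ≡ 3 (mod 13)
9^4 ≡ 9 (mod 13)
9^6 = 9^(4+2) ≡ 1 (mod 13).
Result is 1, so (9/13) = 1.

1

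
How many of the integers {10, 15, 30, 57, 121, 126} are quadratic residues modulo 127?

3

(10/127) = -1 → non-residue.
(15/127) = +1 → QR.
(30/127) = +1 → QR.
(57/127) = -1 → non-residue.
(121/127) = +1 → QR.
(126/127) = -1 → non-residue.
Total quadratic residues among the 6: 3.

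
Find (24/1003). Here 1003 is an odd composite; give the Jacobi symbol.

1

Pull out 2^3: since 1003 ≡ 3 (mod 8), (2/1003) = -1, so (2/1003)^3 = -1.
Reciprocity: 3 ≡ 3 and 1003 ≡ 3 (mod 4), so (3/1003) = −(1003/3).
Reduce top mod 3: now compute (1/3).
Reached (1/3) = 1. Collecting the sign flips along the way, the symbol is +1.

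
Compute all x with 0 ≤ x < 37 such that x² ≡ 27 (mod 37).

8, 29

37 ≡ 1 (mod 4), so we find a root by search.
Trying successive values, 8² = 64 ≡ 27 (mod 37). The other root is 37 − 8 = 29.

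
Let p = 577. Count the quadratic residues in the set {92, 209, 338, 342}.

(92/577) = +1 → QR.
(209/577) = +1 → QR.
(338/577) = +1 → QR.
(342/577) = +1 → QR.
Total quadratic residues among the 4: 4.

4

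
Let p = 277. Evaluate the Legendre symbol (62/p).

1

Pull out 2: since 277 ≡ 5 (mod 8), (2/277) = -1.
Reciprocity: 31 ≡ 3 and 277 ≡ 1 (mod 4), so (31/277) = +(277/31).
Reduce top mod 31: now compute (29/31).
Reciprocity: 29 ≡ 1 and 31 ≡ 3 (mod 4), so (29/31) = +(31/29).
Reduce top mod 29: now compute (2/29).
Pull out 2: since 29 ≡ 5 (mod 8), (2/29) = -1.
Reached (1/29) = 1. Collecting the sign flips along the way, the symbol is +1.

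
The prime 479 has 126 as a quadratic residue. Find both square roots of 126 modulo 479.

Since 479 ≡ 3 (mod 4), a square root of 126 is 126^((479+1)/4) = 126^120 mod 479.
Repeated squaring: 126^2≡69, 126^4≡450, 126^8≡362, 126^16≡277, 126^32≡89, 126^64≡257 (mod 479).
126^120 = 126^(64+32+16+8) ≡ 242 (mod 479).
Check: 242² = 58564 ≡ 126 (mod 479). The two roots are 237 and 242.

237, 242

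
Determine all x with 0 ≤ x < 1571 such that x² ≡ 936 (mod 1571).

Since 1571 ≡ 3 (mod 4), a square root of 936 is 936^((1571+1)/4) = 936^393 mod 1571.
Repeated squaring: 936^2≡1049, 936^4≡701, 936^8≡1249, 936^16≡1569, 936^32≡4, 936^64≡16, 936^128≡256, 936^256≡1125 (mod 1571).
936^393 = 936^(256+128+8+1) ≡ 713 (mod 1571).
Check: 713² = 508369 ≡ 936 (mod 1571). The two roots are 713 and 858.

713, 858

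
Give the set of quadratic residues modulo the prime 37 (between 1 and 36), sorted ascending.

Square k = 1,…,18 (k and 37−k give the same square):
1²=1, 2²=4, 3²=9, 4²=16, 5²=25, 6²=36, 7²≡12, 8²≡27, 9²≡7, 10²≡26, 11²≡10, 12²≡33, 13²≡21, 14²≡11, 15²≡3, 16²≡34, 17²≡30, 18²≡28 (mod 37).
So the quadratic residues mod 37 are {1, 3, 4, 7, 9, 10, 11, 12, 16, 21, 25, 26, 27, 28, 30, 33, 34, 36}.

1 3 4 7 9 10 11 12 16 21 25 26 27 28 30 33 34 36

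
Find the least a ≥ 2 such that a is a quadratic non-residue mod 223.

3

(2/223) = +1, so 2 is a residue.
(3/223) = −1, so 3 is the smallest positive non-residue mod 223.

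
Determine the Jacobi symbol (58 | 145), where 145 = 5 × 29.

Pull out 2: since 145 ≡ 1 (mod 8), (2/145) = +1.
Reciprocity: 29 ≡ 1 and 145 ≡ 1 (mod 4), so (29/145) = +(145/29).
Reduce top mod 29: now compute (0/29).
Top reduces to 0: gcd > 1, so the symbol is 0.

0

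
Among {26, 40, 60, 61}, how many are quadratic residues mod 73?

(26/73) = -1 → non-residue.
(40/73) = -1 → non-residue.
(60/73) = -1 → non-residue.
(61/73) = +1 → QR.
Total quadratic residues among the 4: 1.

1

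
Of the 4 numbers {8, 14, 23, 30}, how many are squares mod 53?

(8/53) = -1 → non-residue.
(14/53) = -1 → non-residue.
(23/53) = -1 → non-residue.
(30/53) = -1 → non-residue.
Total quadratic residues among the 4: 0.

0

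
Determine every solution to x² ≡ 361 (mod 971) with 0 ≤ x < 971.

19, 952

Since 971 ≡ 3 (mod 4), a square root of 361 is 361^((971+1)/4) = 361^243 mod 971.
Repeated squaring: 361^2≡207, 361^4≡125, 361^8≡89, 361^16≡153, 361^32≡105, 361^64≡344, 361^128≡845 (mod 971).
361^243 = 361^(128+64+32+16+2+1) ≡ 19 (mod 971).
Check: 19² = 361 ≡ 361 (mod 971). The two roots are 19 and 952.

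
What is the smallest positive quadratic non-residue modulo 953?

3

(2/953) = +1, so 2 is a residue.
(3/953) = −1, so 3 is the smallest positive non-residue mod 953.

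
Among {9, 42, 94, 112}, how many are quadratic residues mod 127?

(9/127) = +1 → QR.
(42/127) = +1 → QR.
(94/127) = +1 → QR.
(112/127) = -1 → non-residue.
Total quadratic residues among the 4: 3.

3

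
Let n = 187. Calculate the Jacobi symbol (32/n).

Pull out 2^5: since 187 ≡ 3 (mod 8), (2/187) = -1, so (2/187)^5 = -1.
Reached (1/187) = 1. Collecting the sign flips along the way, the symbol is -1.

-1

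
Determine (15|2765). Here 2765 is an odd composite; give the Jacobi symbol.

0

Reciprocity: 15 ≡ 3 and 2765 ≡ 1 (mod 4), so (15/2765) = +(2765/15).
Reduce top mod 15: now compute (5/15).
Reciprocity: 5 ≡ 1 and 15 ≡ 3 (mod 4), so (5/15) = +(15/5).
Reduce top mod 5: now compute (0/5).
Top reduces to 0: gcd > 1, so the symbol is 0.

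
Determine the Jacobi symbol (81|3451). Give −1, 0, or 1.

Reciprocity: 81 ≡ 1 and 3451 ≡ 3 (mod 4), so (81/3451) = +(3451/81).
Reduce top mod 81: now compute (49/81).
Reciprocity: 49 ≡ 1 and 81 ≡ 1 (mod 4), so (49/81) = +(81/49).
Reduce top mod 49: now compute (32/49).
Pull out 2^5: since 49 ≡ 1 (mod 8), (2/49) = +1, so (2/49)^5 = +1.
Reached (1/49) = 1. Collecting the sign flips along the way, the symbol is +1.

1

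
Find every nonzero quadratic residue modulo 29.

Square k = 1,…,14 (k and 29−k give the same square):
1²=1, 2²=4, 3²=9, 4²=16, 5²=25, 6²≡7, 7²≡20, 8²≡6, 9²≡23, 10²≡13, 11²≡5, 12²≡28, 13²≡24, 14²≡22 (mod 29).
So the quadratic residues mod 29 are {1, 4, 5, 6, 7, 9, 13, 16, 20, 22, 23, 24, 25, 28}.

1, 4, 5, 6, 7, 9, 13, 16, 20, 22, 23, 24, 25, 28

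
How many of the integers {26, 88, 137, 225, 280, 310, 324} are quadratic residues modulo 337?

(26/337) = +1 → QR.
(88/337) = -1 → non-residue.
(137/337) = +1 → QR.
(225/337) = +1 → QR.
(280/337) = -1 → non-residue.
(310/337) = +1 → QR.
(324/337) = +1 → QR.
Total quadratic residues among the 7: 5.

5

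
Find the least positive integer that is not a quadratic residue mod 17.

(2/17) = +1, so 2 is a residue.
(3/17) = −1, so 3 is the smallest positive non-residue mod 17.

3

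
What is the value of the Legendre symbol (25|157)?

1

Euler's criterion: (25/157) ≡ 25^78 (mod 157).
25^2 ≡ 154 (mod 157)
25^4 ≡ 9 (mod 157)
25^8 ≡ 81 (mod 157)
25^16 ≡ 124 (mod 157)
25^32 ≡ 147 (mod 157)
25^64 ≡ 100 (mod 157)
25^78 = 25^(64+8+4+2) ≡ 1 (mod 157).
Result is 1, so (25/157) = 1.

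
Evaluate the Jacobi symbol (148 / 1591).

0

Pull out 2^2: since 1591 ≡ 7 (mod 8), (2/1591) = +1, so (2/1591)^2 = +1.
Reciprocity: 37 ≡ 1 and 1591 ≡ 3 (mod 4), so (37/1591) = +(1591/37).
Reduce top mod 37: now compute (0/37).
Top reduces to 0: gcd > 1, so the symbol is 0.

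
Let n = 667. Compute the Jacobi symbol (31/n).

Reciprocity: 31 ≡ 3 and 667 ≡ 3 (mod 4), so (31/667) = −(667/31).
Reduce top mod 31: now compute (16/31).
Pull out 2^4: since 31 ≡ 7 (mod 8), (2/31) = +1, so (2/31)^4 = +1.
Reached (1/31) = 1. Collecting the sign flips along the way, the symbol is -1.

-1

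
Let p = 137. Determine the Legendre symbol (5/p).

Euler's criterion: (5/137) ≡ 5^68 (mod 137).
5^2 ≡ 25 (mod 137)
5^4 ≡ 77 (mod 137)
5^8 ≡ 38 (mod 137)
5^16 ≡ 74 (mod 137)
5^32 ≡ 133 (mod 137)
5^64 ≡ 16 (mod 137)
5^68 = 5^(64+4) ≡ 136 (mod 137).
Result is 136 ≡ −1, so (5/137) = −1.

-1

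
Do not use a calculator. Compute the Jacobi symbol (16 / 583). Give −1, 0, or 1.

1

Pull out 2^4: since 583 ≡ 7 (mod 8), (2/583) = +1, so (2/583)^4 = +1.
Reached (1/583) = 1. Collecting the sign flips along the way, the symbol is +1.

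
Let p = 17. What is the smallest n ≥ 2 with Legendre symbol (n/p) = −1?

3

(2/17) = +1, so 2 is a residue.
(3/17) = −1, so 3 is the smallest positive non-residue mod 17.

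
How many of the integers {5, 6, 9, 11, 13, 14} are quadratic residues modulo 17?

(5/17) = -1 → non-residue.
(6/17) = -1 → non-residue.
(9/17) = +1 → QR.
(11/17) = -1 → non-residue.
(13/17) = +1 → QR.
(14/17) = -1 → non-residue.
Total quadratic residues among the 6: 2.

2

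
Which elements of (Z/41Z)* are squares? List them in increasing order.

Square k = 1,…,20 (k and 41−k give the same square):
1²=1, 2²=4, 3²=9, 4²=16, 5²=25, 6²=36, 7²≡8, 8²≡23, 9²≡40, 10²≡18, 11²≡39, 12²≡21, 13²≡5, 14²≡32, 15²≡20, 16²≡10, 17²≡2, 18²≡37, 19²≡33, 20²≡31 (mod 41).
So the quadratic residues mod 41 are {1, 2, 4, 5, 8, 9, 10, 16, 18, 20, 21, 23, 25, 31, 32, 33, 36, 37, 39, 40}.

1,2,4,5,8,9,10,16,18,20,21,23,25,31,32,33,36,37,39,40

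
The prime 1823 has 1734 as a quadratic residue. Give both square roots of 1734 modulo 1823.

496, 1327

Since 1823 ≡ 3 (mod 4), a square root of 1734 is 1734^((1823+1)/4) = 1734^456 mod 1823.
Repeated squaring: 1734^2≡629, 1734^4≡50, 1734^8≡677, 1734^16≡756, 1734^32≡937, 1734^64≡1106, 1734^128≡3, 1734^256≡9 (mod 1823).
1734^456 = 1734^(256+128+64+8) ≡ 1327 (mod 1823).
Check: 1327² = 1760929 ≡ 1734 (mod 1823). The two roots are 496 and 1327.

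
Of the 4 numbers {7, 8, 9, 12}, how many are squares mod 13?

(7/13) = -1 → non-residue.
(8/13) = -1 → non-residue.
(9/13) = +1 → QR.
(12/13) = +1 → QR.
Total quadratic residues among the 4: 2.

2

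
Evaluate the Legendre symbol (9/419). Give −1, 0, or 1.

1

Euler's criterion: (9/419) ≡ 9^209 (mod 419).
9^2 ≡ 81 (mod 419)
9^4 ≡ 276 (mod 419)
9^8 ≡ 337 (mod 419)
9^16 ≡ 20 (mod 419)
9^32 ≡ 400 (mod 419)
9^64 ≡ 361 (mod 419)
9^128 ≡ 12 (mod 419)
9^209 = 9^(128+64+16+1) ≡ 1 (mod 419).
Result is 1, so (9/419) = 1.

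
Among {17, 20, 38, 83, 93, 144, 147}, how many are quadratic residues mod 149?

3

(17/149) = +1 → QR.
(20/149) = +1 → QR.
(38/149) = -1 → non-residue.
(83/149) = -1 → non-residue.
(93/149) = -1 → non-residue.
(144/149) = +1 → QR.
(147/149) = -1 → non-residue.
Total quadratic residues among the 7: 3.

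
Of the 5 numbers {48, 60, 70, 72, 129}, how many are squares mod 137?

(48/137) = -1 → non-residue.
(60/137) = +1 → QR.
(70/137) = -1 → non-residue.
(72/137) = +1 → QR.
(129/137) = +1 → QR.
Total quadratic residues among the 5: 3.

3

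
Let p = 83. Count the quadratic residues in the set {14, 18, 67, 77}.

(14/83) = -1 → non-residue.
(18/83) = -1 → non-residue.
(67/83) = -1 → non-residue.
(77/83) = +1 → QR.
Total quadratic residues among the 4: 1.

1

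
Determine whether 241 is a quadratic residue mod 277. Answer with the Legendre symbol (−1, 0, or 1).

1

Euler's criterion: (241/277) ≡ 241^138 (mod 277).
241^2 ≡ 188 (mod 277)
241^4 ≡ 165 (mod 277)
241^8 ≡ 79 (mod 277)
241^16 ≡ 147 (mod 277)
241^32 ≡ 3 (mod 277)
241^64 ≡ 9 (mod 277)
241^128 ≡ 81 (mod 277)
241^138 = 241^(128+8+2) ≡ 1 (mod 277).
Result is 1, so (241/277) = 1.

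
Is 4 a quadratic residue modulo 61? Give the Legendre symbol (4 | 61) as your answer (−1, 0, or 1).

1

Pull out 2^2: since 61 ≡ 5 (mod 8), (2/61) = -1, so (2/61)^2 = +1.
Reached (1/61) = 1. Collecting the sign flips along the way, the symbol is +1.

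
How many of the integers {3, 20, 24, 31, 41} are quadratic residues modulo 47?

(3/47) = +1 → QR.
(20/47) = -1 → non-residue.
(24/47) = +1 → QR.
(31/47) = -1 → non-residue.
(41/47) = -1 → non-residue.
Total quadratic residues among the 5: 2.

2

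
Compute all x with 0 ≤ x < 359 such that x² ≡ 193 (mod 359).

Since 359 ≡ 3 (mod 4), a square root of 193 is 193^((359+1)/4) = 193^90 mod 359.
Repeated squaring: 193^2≡272, 193^4≡30, 193^8≡182, 193^16≡96, 193^32≡241, 193^64≡282 (mod 359).
193^90 = 193^(64+16+8+2) ≡ 158 (mod 359).
Check: 158² = 24964 ≡ 193 (mod 359). The two roots are 158 and 201.

158, 201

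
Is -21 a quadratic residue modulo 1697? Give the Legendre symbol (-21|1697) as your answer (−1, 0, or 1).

First reduce: -21 ≡ 1676 (mod 1697).
Pull out 2^2: since 1697 ≡ 1 (mod 8), (2/1697) = +1, so (2/1697)^2 = +1.
Reciprocity: 419 ≡ 3 and 1697 ≡ 1 (mod 4), so (419/1697) = +(1697/419).
Reduce top mod 419: now compute (21/419).
Reciprocity: 21 ≡ 1 and 419 ≡ 3 (mod 4), so (21/419) = +(419/21).
Reduce top mod 21: now compute (20/21).
Pull out 2^2: since 21 ≡ 5 (mod 8), (2/21) = -1, so (2/21)^2 = +1.
Reciprocity: 5 ≡ 1 and 21 ≡ 1 (mod 4), so (5/21) = +(21/5).
Reduce top mod 5: now compute (1/5).
Reached (1/5) = 1. Collecting the sign flips along the way, the symbol is +1.

1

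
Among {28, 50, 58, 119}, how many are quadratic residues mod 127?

1

(28/127) = -1 → non-residue.
(50/127) = +1 → QR.
(58/127) = -1 → non-residue.
(119/127) = -1 → non-residue.
Total quadratic residues among the 4: 1.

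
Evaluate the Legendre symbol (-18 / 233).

First reduce: -18 ≡ 215 (mod 233).
Reciprocity: 215 ≡ 3 and 233 ≡ 1 (mod 4), so (215/233) = +(233/215).
Reduce top mod 215: now compute (18/215).
Pull out 2: since 215 ≡ 7 (mod 8), (2/215) = +1.
Reciprocity: 9 ≡ 1 and 215 ≡ 3 (mod 4), so (9/215) = +(215/9).
Reduce top mod 9: now compute (8/9).
Pull out 2^3: since 9 ≡ 1 (mod 8), (2/9) = +1, so (2/9)^3 = +1.
Reached (1/9) = 1. Collecting the sign flips along the way, the symbol is +1.

1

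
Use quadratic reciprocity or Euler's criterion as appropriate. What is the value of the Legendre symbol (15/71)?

Euler's criterion: (15/71) ≡ 15^35 (mod 71).
15^2 ≡ 12 (mod 71)
15^4 ≡ 2 (mod 71)
15^8 ≡ 4 (mod 71)
15^16 ≡ 16 (mod 71)
15^32 ≡ 43 (mod 71)
15^35 = 15^(32+2+1) ≡ 1 (mod 71).
Result is 1, so (15/71) = 1.

1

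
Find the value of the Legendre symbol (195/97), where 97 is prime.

1

First reduce: 195 ≡ 1 (mod 97).
Reached (1/97) = 1. Collecting the sign flips along the way, the symbol is +1.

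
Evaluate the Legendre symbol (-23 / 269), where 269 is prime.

First reduce: -23 ≡ 246 (mod 269).
Pull out 2: since 269 ≡ 5 (mod 8), (2/269) = -1.
Reciprocity: 123 ≡ 3 and 269 ≡ 1 (mod 4), so (123/269) = +(269/123).
Reduce top mod 123: now compute (23/123).
Reciprocity: 23 ≡ 3 and 123 ≡ 3 (mod 4), so (23/123) = −(123/23).
Reduce top mod 23: now compute (8/23).
Pull out 2^3: since 23 ≡ 7 (mod 8), (2/23) = +1, so (2/23)^3 = +1.
Reached (1/23) = 1. Collecting the sign flips along the way, the symbol is +1.

1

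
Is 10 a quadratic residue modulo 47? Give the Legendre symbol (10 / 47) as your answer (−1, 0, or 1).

-1

Pull out 2: since 47 ≡ 7 (mod 8), (2/47) = +1.
Reciprocity: 5 ≡ 1 and 47 ≡ 3 (mod 4), so (5/47) = +(47/5).
Reduce top mod 5: now compute (2/5).
Pull out 2: since 5 ≡ 5 (mod 8), (2/5) = -1.
Reached (1/5) = 1. Collecting the sign flips along the way, the symbol is -1.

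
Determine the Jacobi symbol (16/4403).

1

Pull out 2^4: since 4403 ≡ 3 (mod 8), (2/4403) = -1, so (2/4403)^4 = +1.
Reached (1/4403) = 1. Collecting the sign flips along the way, the symbol is +1.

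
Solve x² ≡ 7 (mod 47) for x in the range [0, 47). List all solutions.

17, 30

Since 47 ≡ 3 (mod 4), a square root of 7 is 7^((47+1)/4) = 7^12 mod 47.
Repeated squaring: 7^2≡2, 7^4≡4, 7^8≡16 (mod 47).
7^12 = 7^(8+4) ≡ 17 (mod 47).
Check: 17² = 289 ≡ 7 (mod 47). The two roots are 17 and 30.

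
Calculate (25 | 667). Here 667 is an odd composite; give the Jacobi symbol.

1

Reciprocity: 25 ≡ 1 and 667 ≡ 3 (mod 4), so (25/667) = +(667/25).
Reduce top mod 25: now compute (17/25).
Reciprocity: 17 ≡ 1 and 25 ≡ 1 (mod 4), so (17/25) = +(25/17).
Reduce top mod 17: now compute (8/17).
Pull out 2^3: since 17 ≡ 1 (mod 8), (2/17) = +1, so (2/17)^3 = +1.
Reached (1/17) = 1. Collecting the sign flips along the way, the symbol is +1.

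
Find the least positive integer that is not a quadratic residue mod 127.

(2/127) = +1, so 2 is a residue.
(3/127) = −1, so 3 is the smallest positive non-residue mod 127.

3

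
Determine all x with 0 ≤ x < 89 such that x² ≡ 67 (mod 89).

44, 45

89 ≡ 1 (mod 4), so we find a root by search.
Trying successive values, 44² = 1936 ≡ 67 (mod 89). The other root is 89 − 44 = 45.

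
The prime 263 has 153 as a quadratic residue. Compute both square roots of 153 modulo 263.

Since 263 ≡ 3 (mod 4), a square root of 153 is 153^((263+1)/4) = 153^66 mod 263.
Repeated squaring: 153^2≡2, 153^4≡4, 153^8≡16, 153^16≡256, 153^32≡49, 153^64≡34 (mod 263).
153^66 = 153^(64+2) ≡ 68 (mod 263).
Check: 68² = 4624 ≡ 153 (mod 263). The two roots are 68 and 195.

68, 195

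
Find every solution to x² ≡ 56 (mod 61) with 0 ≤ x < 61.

61 ≡ 1 (mod 4), so we find a root by search.
Trying successive values, 19² = 361 ≡ 56 (mod 61). The other root is 61 − 19 = 42.

19, 42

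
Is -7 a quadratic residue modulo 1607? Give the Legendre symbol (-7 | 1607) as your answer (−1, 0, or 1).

1

First reduce: -7 ≡ 1600 (mod 1607).
Pull out 2^6: since 1607 ≡ 7 (mod 8), (2/1607) = +1, so (2/1607)^6 = +1.
Reciprocity: 25 ≡ 1 and 1607 ≡ 3 (mod 4), so (25/1607) = +(1607/25).
Reduce top mod 25: now compute (7/25).
Reciprocity: 7 ≡ 3 and 25 ≡ 1 (mod 4), so (7/25) = +(25/7).
Reduce top mod 7: now compute (4/7).
Pull out 2^2: since 7 ≡ 7 (mod 8), (2/7) = +1, so (2/7)^2 = +1.
Reached (1/7) = 1. Collecting the sign flips along the way, the symbol is +1.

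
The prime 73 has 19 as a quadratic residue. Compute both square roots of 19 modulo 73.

26, 47

73 ≡ 1 (mod 4), so we find a root by search.
Trying successive values, 26² = 676 ≡ 19 (mod 73). The other root is 73 − 26 = 47.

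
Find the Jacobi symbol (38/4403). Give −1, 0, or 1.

-1

Pull out 2: since 4403 ≡ 3 (mod 8), (2/4403) = -1.
Reciprocity: 19 ≡ 3 and 4403 ≡ 3 (mod 4), so (19/4403) = −(4403/19).
Reduce top mod 19: now compute (14/19).
Pull out 2: since 19 ≡ 3 (mod 8), (2/19) = -1.
Reciprocity: 7 ≡ 3 and 19 ≡ 3 (mod 4), so (7/19) = −(19/7).
Reduce top mod 7: now compute (5/7).
Reciprocity: 5 ≡ 1 and 7 ≡ 3 (mod 4), so (5/7) = +(7/5).
Reduce top mod 5: now compute (2/5).
Pull out 2: since 5 ≡ 5 (mod 8), (2/5) = -1.
Reached (1/5) = 1. Collecting the sign flips along the way, the symbol is -1.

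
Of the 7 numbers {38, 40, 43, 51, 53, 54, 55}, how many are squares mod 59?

(38/59) = -1 → non-residue.
(40/59) = -1 → non-residue.
(43/59) = -1 → non-residue.
(51/59) = +1 → QR.
(53/59) = +1 → QR.
(54/59) = -1 → non-residue.
(55/59) = -1 → non-residue.
Total quadratic residues among the 7: 2.

2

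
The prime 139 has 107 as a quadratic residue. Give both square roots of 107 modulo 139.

61, 78

Since 139 ≡ 3 (mod 4), a square root of 107 is 107^((139+1)/4) = 107^35 mod 139.
Repeated squaring: 107^2≡51, 107^4≡99, 107^8≡71, 107^16≡37, 107^32≡118 (mod 139).
107^35 = 107^(32+2+1) ≡ 78 (mod 139).
Check: 78² = 6084 ≡ 107 (mod 139). The two roots are 61 and 78.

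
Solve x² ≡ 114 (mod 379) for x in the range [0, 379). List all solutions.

Since 379 ≡ 3 (mod 4), a square root of 114 is 114^((379+1)/4) = 114^95 mod 379.
Repeated squaring: 114^2≡110, 114^4≡351, 114^8≡26, 114^16≡297, 114^32≡281, 114^64≡129 (mod 379).
114^95 = 114^(64+16+8+4+2+1) ≡ 308 (mod 379).
Check: 308² = 94864 ≡ 114 (mod 379). The two roots are 71 and 308.

71, 308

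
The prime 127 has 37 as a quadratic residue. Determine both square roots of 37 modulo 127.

Since 127 ≡ 3 (mod 4), a square root of 37 is 37^((127+1)/4) = 37^32 mod 127.
Repeated squaring: 37^2≡99, 37^4≡22, 37^8≡103, 37^16≡68, 37^32≡52 (mod 127).
37^32 = 37^(32) ≡ 52 (mod 127).
Check: 52² = 2704 ≡ 37 (mod 127). The two roots are 52 and 75.

52, 75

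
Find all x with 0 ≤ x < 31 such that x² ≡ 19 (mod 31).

9, 22

Since 31 ≡ 3 (mod 4), a square root of 19 is 19^((31+1)/4) = 19^8 mod 31.
Repeated squaring: 19^2≡20, 19^4≡28, 19^8≡9 (mod 31).
19^8 = 19^(8) ≡ 9 (mod 31).
Check: 9² = 81 ≡ 19 (mod 31). The two roots are 9 and 22.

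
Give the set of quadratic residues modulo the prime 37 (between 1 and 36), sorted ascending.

Square k = 1,…,18 (k and 37−k give the same square):
1²=1, 2²=4, 3²=9, 4²=16, 5²=25, 6²=36, 7²≡12, 8²≡27, 9²≡7, 10²≡26, 11²≡10, 12²≡33, 13²≡21, 14²≡11, 15²≡3, 16²≡34, 17²≡30, 18²≡28 (mod 37).
So the quadratic residues mod 37 are {1, 3, 4, 7, 9, 10, 11, 12, 16, 21, 25, 26, 27, 28, 30, 33, 34, 36}.

1, 3, 4, 7, 9, 10, 11, 12, 16, 21, 25, 26, 27, 28, 30, 33, 34, 36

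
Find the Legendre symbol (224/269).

Euler's criterion: (224/269) ≡ 224^134 (mod 269).
224^2 ≡ 142 (mod 269)
224^4 ≡ 258 (mod 269)
224^8 ≡ 121 (mod 269)
224^16 ≡ 115 (mod 269)
224^32 ≡ 44 (mod 269)
224^64 ≡ 53 (mod 269)
224^128 ≡ 119 (mod 269)
224^134 = 224^(128+4+2) ≡ 1 (mod 269).
Result is 1, so (224/269) = 1.

1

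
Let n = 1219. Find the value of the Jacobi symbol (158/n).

-1

Pull out 2: since 1219 ≡ 3 (mod 8), (2/1219) = -1.
Reciprocity: 79 ≡ 3 and 1219 ≡ 3 (mod 4), so (79/1219) = −(1219/79).
Reduce top mod 79: now compute (34/79).
Pull out 2: since 79 ≡ 7 (mod 8), (2/79) = +1.
Reciprocity: 17 ≡ 1 and 79 ≡ 3 (mod 4), so (17/79) = +(79/17).
Reduce top mod 17: now compute (11/17).
Reciprocity: 11 ≡ 3 and 17 ≡ 1 (mod 4), so (11/17) = +(17/11).
Reduce top mod 11: now compute (6/11).
Pull out 2: since 11 ≡ 3 (mod 8), (2/11) = -1.
Reciprocity: 3 ≡ 3 and 11 ≡ 3 (mod 4), so (3/11) = −(11/3).
Reduce top mod 3: now compute (2/3).
Pull out 2: since 3 ≡ 3 (mod 8), (2/3) = -1.
Reached (1/3) = 1. Collecting the sign flips along the way, the symbol is -1.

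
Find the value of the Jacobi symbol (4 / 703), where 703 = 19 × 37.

Pull out 2^2: since 703 ≡ 7 (mod 8), (2/703) = +1, so (2/703)^2 = +1.
Reached (1/703) = 1. Collecting the sign flips along the way, the symbol is +1.

1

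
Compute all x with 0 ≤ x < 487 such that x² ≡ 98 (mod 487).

Since 487 ≡ 3 (mod 4), a square root of 98 is 98^((487+1)/4) = 98^122 mod 487.
Repeated squaring: 98^2≡351, 98^4≡477, 98^8≡100, 98^16≡260, 98^32≡394, 98^64≡370 (mod 487).
98^122 = 98^(64+32+16+8+2) ≡ 337 (mod 487).
Check: 337² = 113569 ≡ 98 (mod 487). The two roots are 150 and 337.

150, 337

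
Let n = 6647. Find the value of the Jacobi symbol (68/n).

0

Pull out 2^2: since 6647 ≡ 7 (mod 8), (2/6647) = +1, so (2/6647)^2 = +1.
Reciprocity: 17 ≡ 1 and 6647 ≡ 3 (mod 4), so (17/6647) = +(6647/17).
Reduce top mod 17: now compute (0/17).
Top reduces to 0: gcd > 1, so the symbol is 0.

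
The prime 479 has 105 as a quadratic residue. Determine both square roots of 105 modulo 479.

50, 429

Since 479 ≡ 3 (mod 4), a square root of 105 is 105^((479+1)/4) = 105^120 mod 479.
Repeated squaring: 105^2≡8, 105^4≡64, 105^8≡264, 105^16≡241, 105^32≡122, 105^64≡35 (mod 479).
105^120 = 105^(64+32+16+8) ≡ 50 (mod 479).
Check: 50² = 2500 ≡ 105 (mod 479). The two roots are 50 and 429.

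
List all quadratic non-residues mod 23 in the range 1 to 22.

5 7 10 11 14 15 17 19 20 21 22

Square k = 1,…,11 (k and 23−k give the same square):
1²=1, 2²=4, 3²=9, 4²=16, 5²≡2, 6²≡13, 7²≡3, 8²≡18, 9²≡12, 10²≡8, 11²≡6 (mod 23).
The residues are {1, 2, 3, 4, 6, 8, 9, 12, 13, 16, 18}; the non-residues are the remaining 11 nonzero classes.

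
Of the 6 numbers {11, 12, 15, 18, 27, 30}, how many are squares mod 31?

(11/31) = -1 → non-residue.
(12/31) = -1 → non-residue.
(15/31) = -1 → non-residue.
(18/31) = +1 → QR.
(27/31) = -1 → non-residue.
(30/31) = -1 → non-residue.
Total quadratic residues among the 6: 1.

1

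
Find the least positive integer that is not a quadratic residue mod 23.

5

(2/23) = +1, so 2 is a residue.
(3/23) = +1, so 3 is a residue.
(4/23) = +1, so 4 is a residue.
(5/23) = −1, so 5 is the smallest positive non-residue mod 23.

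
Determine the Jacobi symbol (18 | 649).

1

Pull out 2: since 649 ≡ 1 (mod 8), (2/649) = +1.
Reciprocity: 9 ≡ 1 and 649 ≡ 1 (mod 4), so (9/649) = +(649/9).
Reduce top mod 9: now compute (1/9).
Reached (1/9) = 1. Collecting the sign flips along the way, the symbol is +1.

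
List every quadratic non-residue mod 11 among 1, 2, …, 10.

2,6,7,8,10

Square k = 1,…,5 (k and 11−k give the same square):
1²=1, 2²=4, 3²=9, 4²≡5, 5²≡3 (mod 11).
The residues are {1, 3, 4, 5, 9}; the non-residues are the remaining 5 nonzero classes.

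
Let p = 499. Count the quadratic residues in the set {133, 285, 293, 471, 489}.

5

(133/499) = +1 → QR.
(285/499) = +1 → QR.
(293/499) = +1 → QR.
(471/499) = +1 → QR.
(489/499) = +1 → QR.
Total quadratic residues among the 5: 5.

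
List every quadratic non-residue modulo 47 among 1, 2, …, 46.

Square k = 1,…,23 (k and 47−k give the same square):
1²=1, 2²=4, 3²=9, 4²=16, 5²=25, 6²=36, 7²≡2, 8²≡17, 9²≡34, 10²≡6, 11²≡27, 12²≡3, 13²≡28, 14²≡8, 15²≡37, 16²≡21, 17²≡7, 18²≡42, 19²≡32, 20²≡24, 21²≡18, 22²≡14, 23²≡12 (mod 47).
The residues are {1, 2, 3, 4, 6, 7, 8, 9, 12, 14, 16, 17, 18, 21, 24, 25, 27, 28, 32, 34, 36, 37, 42}; the non-residues are the remaining 23 nonzero classes.

5 10 11 13 15 19 20 22 23 26 29 30 31 33 35 38 39 40 41 43 44 45 46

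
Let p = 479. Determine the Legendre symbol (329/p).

Reciprocity: 329 ≡ 1 and 479 ≡ 3 (mod 4), so (329/479) = +(479/329).
Reduce top mod 329: now compute (150/329).
Pull out 2: since 329 ≡ 1 (mod 8), (2/329) = +1.
Reciprocity: 75 ≡ 3 and 329 ≡ 1 (mod 4), so (75/329) = +(329/75).
Reduce top mod 75: now compute (29/75).
Reciprocity: 29 ≡ 1 and 75 ≡ 3 (mod 4), so (29/75) = +(75/29).
Reduce top mod 29: now compute (17/29).
Reciprocity: 17 ≡ 1 and 29 ≡ 1 (mod 4), so (17/29) = +(29/17).
Reduce top mod 17: now compute (12/17).
Pull out 2^2: since 17 ≡ 1 (mod 8), (2/17) = +1, so (2/17)^2 = +1.
Reciprocity: 3 ≡ 3 and 17 ≡ 1 (mod 4), so (3/17) = +(17/3).
Reduce top mod 3: now compute (2/3).
Pull out 2: since 3 ≡ 3 (mod 8), (2/3) = -1.
Reached (1/3) = 1. Collecting the sign flips along the way, the symbol is -1.

-1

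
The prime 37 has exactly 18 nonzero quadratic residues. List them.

1 3 4 7 9 10 11 12 16 21 25 26 27 28 30 33 34 36

Square k = 1,…,18 (k and 37−k give the same square):
1²=1, 2²=4, 3²=9, 4²=16, 5²=25, 6²=36, 7²≡12, 8²≡27, 9²≡7, 10²≡26, 11²≡10, 12²≡33, 13²≡21, 14²≡11, 15²≡3, 16²≡34, 17²≡30, 18²≡28 (mod 37).
So the quadratic residues mod 37 are {1, 3, 4, 7, 9, 10, 11, 12, 16, 21, 25, 26, 27, 28, 30, 33, 34, 36}.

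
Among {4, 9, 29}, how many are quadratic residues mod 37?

2

(4/37) = +1 → QR.
(9/37) = +1 → QR.
(29/37) = -1 → non-residue.
Total quadratic residues among the 3: 2.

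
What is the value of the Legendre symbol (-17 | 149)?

1

First reduce: -17 ≡ 132 (mod 149).
Pull out 2^2: since 149 ≡ 5 (mod 8), (2/149) = -1, so (2/149)^2 = +1.
Reciprocity: 33 ≡ 1 and 149 ≡ 1 (mod 4), so (33/149) = +(149/33).
Reduce top mod 33: now compute (17/33).
Reciprocity: 17 ≡ 1 and 33 ≡ 1 (mod 4), so (17/33) = +(33/17).
Reduce top mod 17: now compute (16/17).
Pull out 2^4: since 17 ≡ 1 (mod 8), (2/17) = +1, so (2/17)^4 = +1.
Reached (1/17) = 1. Collecting the sign flips along the way, the symbol is +1.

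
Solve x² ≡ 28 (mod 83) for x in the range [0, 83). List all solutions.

Since 83 ≡ 3 (mod 4), a square root of 28 is 28^((83+1)/4) = 28^21 mod 83.
Repeated squaring: 28^2≡37, 28^4≡41, 28^8≡21, 28^16≡26 (mod 83).
28^21 = 28^(16+4+1) ≡ 51 (mod 83).
Check: 51² = 2601 ≡ 28 (mod 83). The two roots are 32 and 51.

32, 51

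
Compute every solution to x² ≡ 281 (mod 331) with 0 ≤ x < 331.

Since 331 ≡ 3 (mod 4), a square root of 281 is 281^((331+1)/4) = 281^83 mod 331.
Repeated squaring: 281^2≡183, 281^4≡58, 281^8≡54, 281^16≡268, 281^32≡328, 281^64≡9 (mod 331).
281^83 = 281^(64+16+2+1) ≡ 287 (mod 331).
Check: 287² = 82369 ≡ 281 (mod 331). The two roots are 44 and 287.

44, 287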